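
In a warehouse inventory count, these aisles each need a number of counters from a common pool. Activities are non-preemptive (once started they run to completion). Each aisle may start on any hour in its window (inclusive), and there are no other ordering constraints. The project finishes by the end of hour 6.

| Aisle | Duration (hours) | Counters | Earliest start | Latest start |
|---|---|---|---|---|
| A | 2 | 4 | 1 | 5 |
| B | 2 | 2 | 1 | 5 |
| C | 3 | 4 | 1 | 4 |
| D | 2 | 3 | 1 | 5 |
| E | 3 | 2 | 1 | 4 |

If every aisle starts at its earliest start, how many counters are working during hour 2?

At early start, hour 2 has: A, B, C, D, E.
Demand: 4 + 2 + 4 + 3 + 2 = 15.

15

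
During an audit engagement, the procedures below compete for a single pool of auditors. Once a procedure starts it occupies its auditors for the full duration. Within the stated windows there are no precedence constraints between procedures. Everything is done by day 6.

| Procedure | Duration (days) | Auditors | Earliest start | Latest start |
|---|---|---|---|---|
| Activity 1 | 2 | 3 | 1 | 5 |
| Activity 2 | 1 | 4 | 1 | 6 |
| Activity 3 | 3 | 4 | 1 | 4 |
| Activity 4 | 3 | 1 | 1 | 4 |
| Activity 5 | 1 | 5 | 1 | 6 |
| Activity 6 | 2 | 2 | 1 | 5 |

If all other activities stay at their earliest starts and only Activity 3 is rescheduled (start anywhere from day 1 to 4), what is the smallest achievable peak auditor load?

Activity 3@1: d1:19  d2:10  d3:5  d4:0  d5:0  d6:0 → peak 19
Activity 3@2: d1:15  d2:10  d3:5  d4:4  d5:0  d6:0 → peak 15
Activity 3@3: d1:15  d2:6  d3:5  d4:4  d5:4  d6:0 → peak 15
Activity 3@4: d1:15  d2:6  d3:1  d4:4  d5:4  d6:4 → peak 15
Best is Activity 3@2, peak 15.

15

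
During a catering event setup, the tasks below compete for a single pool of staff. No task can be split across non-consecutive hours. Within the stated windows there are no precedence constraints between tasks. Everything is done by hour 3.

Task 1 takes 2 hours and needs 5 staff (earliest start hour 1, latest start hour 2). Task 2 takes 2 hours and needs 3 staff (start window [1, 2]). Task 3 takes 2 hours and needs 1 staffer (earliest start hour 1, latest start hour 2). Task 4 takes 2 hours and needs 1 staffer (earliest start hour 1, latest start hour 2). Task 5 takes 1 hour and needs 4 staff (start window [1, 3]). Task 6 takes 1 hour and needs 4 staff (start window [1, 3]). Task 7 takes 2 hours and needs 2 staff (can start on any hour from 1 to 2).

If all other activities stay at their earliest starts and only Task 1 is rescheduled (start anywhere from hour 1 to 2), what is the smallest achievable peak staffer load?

Task 1@1: h1:20  h2:12  h3:0 → peak 20
Task 1@2: h1:15  h2:12  h3:5 → peak 15
Best is Task 1@2, peak 15.

15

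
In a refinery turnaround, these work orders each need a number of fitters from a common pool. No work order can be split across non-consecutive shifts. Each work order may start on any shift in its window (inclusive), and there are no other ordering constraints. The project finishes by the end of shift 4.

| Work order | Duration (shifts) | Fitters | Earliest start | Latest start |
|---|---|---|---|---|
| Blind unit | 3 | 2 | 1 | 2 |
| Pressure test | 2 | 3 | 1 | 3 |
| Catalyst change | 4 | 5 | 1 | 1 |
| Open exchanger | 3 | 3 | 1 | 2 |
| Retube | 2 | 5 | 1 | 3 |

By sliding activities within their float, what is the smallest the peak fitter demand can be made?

15

Early-start (Blind unit@1, Pressure test@1, Catalyst change@1, Open exchanger@1, Retube@1) gives peak 18: s1:18  s2:18  s3:10  s4:5.
Shift Retube→3.
Schedule Blind unit@1, Pressure test@1, Catalyst change@1, Open exchanger@1, Retube@3: s1:13  s2:13  s3:15  s4:10 — peak 15.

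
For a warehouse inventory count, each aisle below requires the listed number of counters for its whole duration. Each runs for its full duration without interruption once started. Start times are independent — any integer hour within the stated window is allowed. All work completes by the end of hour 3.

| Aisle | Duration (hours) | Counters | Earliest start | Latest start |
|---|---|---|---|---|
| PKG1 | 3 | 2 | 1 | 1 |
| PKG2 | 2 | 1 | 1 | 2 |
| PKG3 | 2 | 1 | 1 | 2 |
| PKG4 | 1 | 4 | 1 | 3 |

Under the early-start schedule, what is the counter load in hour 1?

8

At early start, hour 1 has: PKG1, PKG2, PKG3, PKG4.
Demand: 2 + 1 + 1 + 4 = 8.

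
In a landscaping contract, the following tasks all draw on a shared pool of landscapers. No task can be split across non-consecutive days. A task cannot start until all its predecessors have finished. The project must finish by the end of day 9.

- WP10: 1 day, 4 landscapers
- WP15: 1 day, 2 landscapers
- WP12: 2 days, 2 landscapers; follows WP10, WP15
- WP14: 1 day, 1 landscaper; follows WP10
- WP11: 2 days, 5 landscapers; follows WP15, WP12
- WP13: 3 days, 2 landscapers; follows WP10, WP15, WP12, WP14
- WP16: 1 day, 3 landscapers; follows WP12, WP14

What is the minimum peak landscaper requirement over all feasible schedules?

5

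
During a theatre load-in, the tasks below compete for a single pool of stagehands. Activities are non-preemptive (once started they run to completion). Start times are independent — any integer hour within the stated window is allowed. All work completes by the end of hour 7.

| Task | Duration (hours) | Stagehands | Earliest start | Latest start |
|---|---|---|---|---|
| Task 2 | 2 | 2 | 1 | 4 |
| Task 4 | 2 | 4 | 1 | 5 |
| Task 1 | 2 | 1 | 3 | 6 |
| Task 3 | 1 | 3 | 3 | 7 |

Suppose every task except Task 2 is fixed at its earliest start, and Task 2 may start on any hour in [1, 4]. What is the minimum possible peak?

Task 2@1: h1:6  h2:6  h3:4  h4:1  h5:0  h6:0  h7:0 → peak 6
Task 2@2: h1:4  h2:6  h3:6  h4:1  h5:0  h6:0  h7:0 → peak 6
Task 2@3: h1:4  h2:4  h3:6  h4:3  h5:0  h6:0  h7:0 → peak 6
Task 2@4: h1:4  h2:4  h3:4  h4:3  h5:2  h6:0  h7:0 → peak 4
Best is Task 2@4, peak 4.

4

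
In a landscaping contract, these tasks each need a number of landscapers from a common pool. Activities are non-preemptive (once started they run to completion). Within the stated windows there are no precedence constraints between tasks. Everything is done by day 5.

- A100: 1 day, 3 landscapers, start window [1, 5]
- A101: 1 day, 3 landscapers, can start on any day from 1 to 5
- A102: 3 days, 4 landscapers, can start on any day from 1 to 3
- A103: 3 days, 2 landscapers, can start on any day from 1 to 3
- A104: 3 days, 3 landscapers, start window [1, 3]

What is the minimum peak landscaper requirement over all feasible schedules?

9

Early-start (A100@1, A101@1, A102@1, A103@1, A104@1) gives peak 15: d1:15  d2:9  d3:9  d4:0  d5:0.
Shift A102→2, A104→2.
Schedule A100@1, A101@1, A102@2, A103@1, A104@2: d1:8  d2:9  d3:9  d4:7  d5:0 — peak 9.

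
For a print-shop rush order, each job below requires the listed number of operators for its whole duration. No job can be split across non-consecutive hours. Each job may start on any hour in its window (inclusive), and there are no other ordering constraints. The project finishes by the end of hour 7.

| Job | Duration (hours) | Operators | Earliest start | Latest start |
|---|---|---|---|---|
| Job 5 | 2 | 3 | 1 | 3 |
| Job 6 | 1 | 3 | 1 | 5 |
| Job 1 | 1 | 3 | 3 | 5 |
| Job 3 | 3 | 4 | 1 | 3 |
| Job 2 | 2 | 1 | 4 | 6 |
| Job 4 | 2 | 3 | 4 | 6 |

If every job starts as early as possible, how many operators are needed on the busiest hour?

10

Early-start schedule: Job 5@1, Job 6@1, Job 1@3, Job 3@1, Job 2@4, Job 4@4.
Load per hour: hour 1: 10, hour 2: 7, hour 3: 7, hour 4: 4, hour 5: 4, hour 6: 0, hour 7: 0.
Peak is 10.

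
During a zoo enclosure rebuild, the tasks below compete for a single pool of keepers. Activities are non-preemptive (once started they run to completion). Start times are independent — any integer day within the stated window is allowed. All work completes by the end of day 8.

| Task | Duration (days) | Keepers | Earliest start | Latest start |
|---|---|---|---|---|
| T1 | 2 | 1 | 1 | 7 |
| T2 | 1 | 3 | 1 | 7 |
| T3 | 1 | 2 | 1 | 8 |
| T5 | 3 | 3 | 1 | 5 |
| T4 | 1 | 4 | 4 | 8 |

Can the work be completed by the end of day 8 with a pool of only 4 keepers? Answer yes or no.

yes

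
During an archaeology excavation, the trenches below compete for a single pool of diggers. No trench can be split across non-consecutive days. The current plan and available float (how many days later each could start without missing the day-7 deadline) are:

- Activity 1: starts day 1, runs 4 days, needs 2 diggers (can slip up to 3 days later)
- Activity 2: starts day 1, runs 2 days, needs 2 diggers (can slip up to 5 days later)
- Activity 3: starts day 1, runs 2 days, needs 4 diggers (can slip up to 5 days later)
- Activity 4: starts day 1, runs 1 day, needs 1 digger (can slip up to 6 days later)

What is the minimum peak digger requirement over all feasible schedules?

Early-start (Activity 1@1, Activity 2@1, Activity 3@1, Activity 4@1) gives peak 9: d1:9  d2:8  d3:2  d4:2  d5:0  d6:0  d7:0.
Shift Activity 3→5, Activity 4→3.
Schedule Activity 1@1, Activity 2@1, Activity 3@5, Activity 4@3: d1:4  d2:4  d3:3  d4:2  d5:4  d6:4  d7:0 — peak 4.

4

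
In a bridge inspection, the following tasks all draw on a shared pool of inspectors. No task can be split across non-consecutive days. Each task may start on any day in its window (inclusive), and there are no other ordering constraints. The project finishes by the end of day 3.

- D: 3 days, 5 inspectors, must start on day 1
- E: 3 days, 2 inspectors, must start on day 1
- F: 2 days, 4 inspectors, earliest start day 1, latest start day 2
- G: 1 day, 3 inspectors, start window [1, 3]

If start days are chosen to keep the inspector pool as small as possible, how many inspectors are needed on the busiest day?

11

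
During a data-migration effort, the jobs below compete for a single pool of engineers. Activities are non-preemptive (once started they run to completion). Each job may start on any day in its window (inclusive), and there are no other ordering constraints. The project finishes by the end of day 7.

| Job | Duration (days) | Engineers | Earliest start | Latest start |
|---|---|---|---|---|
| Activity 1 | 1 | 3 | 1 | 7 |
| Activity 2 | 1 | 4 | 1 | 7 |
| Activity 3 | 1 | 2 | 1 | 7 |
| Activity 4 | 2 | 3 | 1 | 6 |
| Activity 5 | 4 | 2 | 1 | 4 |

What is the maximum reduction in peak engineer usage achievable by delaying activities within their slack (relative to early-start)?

9

Early-start peak: d1:14  d2:5  d3:2  d4:2  d5:0  d6:0  d7:0 ⇒ 14.
Leveled (Activity 1@1, Activity 2@2, Activity 3@1, Activity 4@3, Activity 5@3): d1:5  d2:4  d3:5  d4:5  d5:2  d6:2  d7:0 ⇒ 5.
Reduction 14 − 5 = 9.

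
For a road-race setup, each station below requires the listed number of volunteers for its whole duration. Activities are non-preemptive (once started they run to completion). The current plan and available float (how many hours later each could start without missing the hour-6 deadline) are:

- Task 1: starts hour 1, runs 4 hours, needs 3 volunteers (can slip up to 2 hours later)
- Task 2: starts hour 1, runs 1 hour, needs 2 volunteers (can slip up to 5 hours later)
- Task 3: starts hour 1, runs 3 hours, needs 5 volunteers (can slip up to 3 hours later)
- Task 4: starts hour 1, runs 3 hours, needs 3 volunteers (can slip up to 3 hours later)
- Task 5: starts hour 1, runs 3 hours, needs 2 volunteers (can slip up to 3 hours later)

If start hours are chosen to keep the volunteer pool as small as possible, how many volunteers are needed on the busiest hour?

8

Early-start (Task 1@1, Task 2@1, Task 3@1, Task 4@1, Task 5@1) gives peak 15: h1:15  h2:13  h3:13  h4:3  h5:0  h6:0.
Shift Task 2→5, Task 4→4, Task 5→4.
Schedule Task 1@1, Task 2@5, Task 3@1, Task 4@4, Task 5@4: h1:8  h2:8  h3:8  h4:8  h5:7  h6:5 — peak 8.
Total volunteer-hours = 44 over 6 hours ⇒ peak ≥ ⌈44/6⌉ = 8, so 8 is optimal.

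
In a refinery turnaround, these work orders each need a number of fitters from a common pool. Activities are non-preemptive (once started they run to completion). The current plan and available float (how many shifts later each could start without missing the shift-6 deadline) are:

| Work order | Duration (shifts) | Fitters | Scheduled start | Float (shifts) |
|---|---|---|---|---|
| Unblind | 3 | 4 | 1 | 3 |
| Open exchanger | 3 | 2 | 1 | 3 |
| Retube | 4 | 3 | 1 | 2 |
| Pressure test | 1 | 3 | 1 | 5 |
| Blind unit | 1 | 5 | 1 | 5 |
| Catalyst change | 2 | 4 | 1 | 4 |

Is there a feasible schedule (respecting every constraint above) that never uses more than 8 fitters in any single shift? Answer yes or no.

no

The minimum achievable peak is 9; 8 < 9, so no feasible schedule stays within the cap.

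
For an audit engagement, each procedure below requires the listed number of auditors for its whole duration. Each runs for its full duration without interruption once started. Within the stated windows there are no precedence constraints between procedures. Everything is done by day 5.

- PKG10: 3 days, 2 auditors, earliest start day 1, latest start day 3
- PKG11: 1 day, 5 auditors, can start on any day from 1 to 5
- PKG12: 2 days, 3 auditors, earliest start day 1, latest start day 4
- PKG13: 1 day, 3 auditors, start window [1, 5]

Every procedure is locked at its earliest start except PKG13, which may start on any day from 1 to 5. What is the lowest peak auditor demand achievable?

PKG13@1: d1:13  d2:5  d3:2  d4:0  d5:0 → peak 13
PKG13@2: d1:10  d2:8  d3:2  d4:0  d5:0 → peak 10
PKG13@3: d1:10  d2:5  d3:5  d4:0  d5:0 → peak 10
PKG13@4: d1:10  d2:5  d3:2  d4:3  d5:0 → peak 10
PKG13@5: d1:10  d2:5  d3:2  d4:0  d5:3 → peak 10
Best is PKG13@2, peak 10.

10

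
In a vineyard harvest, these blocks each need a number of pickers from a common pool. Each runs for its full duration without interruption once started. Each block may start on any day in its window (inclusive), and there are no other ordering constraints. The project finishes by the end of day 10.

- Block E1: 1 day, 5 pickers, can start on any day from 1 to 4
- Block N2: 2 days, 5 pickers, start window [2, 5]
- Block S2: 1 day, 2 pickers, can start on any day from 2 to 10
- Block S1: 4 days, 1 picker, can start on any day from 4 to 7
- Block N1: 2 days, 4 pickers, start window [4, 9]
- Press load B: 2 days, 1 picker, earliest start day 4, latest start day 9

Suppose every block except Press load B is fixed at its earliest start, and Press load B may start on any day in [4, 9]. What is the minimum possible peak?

7

Press load B@4: d1:5  d2:7  d3:5  d4:6  d5:6  d6:1  d7:1  d8:0  d9:0  d10:0 → peak 7
Press load B@5: d1:5  d2:7  d3:5  d4:5  d5:6  d6:2  d7:1  d8:0  d9:0  d10:0 → peak 7
Press load B@6: d1:5  d2:7  d3:5  d4:5  d5:5  d6:2  d7:2  d8:0  d9:0  d10:0 → peak 7
Press load B@7: d1:5  d2:7  d3:5  d4:5  d5:5  d6:1  d7:2  d8:1  d9:0  d10:0 → peak 7
Press load B@8: d1:5  d2:7  d3:5  d4:5  d5:5  d6:1  d7:1  d8:1  d9:1  d10:0 → peak 7
Press load B@9: d1:5  d2:7  d3:5  d4:5  d5:5  d6:1  d7:1  d8:0  d9:1  d10:1 → peak 7
Best is Press load B@4, peak 7.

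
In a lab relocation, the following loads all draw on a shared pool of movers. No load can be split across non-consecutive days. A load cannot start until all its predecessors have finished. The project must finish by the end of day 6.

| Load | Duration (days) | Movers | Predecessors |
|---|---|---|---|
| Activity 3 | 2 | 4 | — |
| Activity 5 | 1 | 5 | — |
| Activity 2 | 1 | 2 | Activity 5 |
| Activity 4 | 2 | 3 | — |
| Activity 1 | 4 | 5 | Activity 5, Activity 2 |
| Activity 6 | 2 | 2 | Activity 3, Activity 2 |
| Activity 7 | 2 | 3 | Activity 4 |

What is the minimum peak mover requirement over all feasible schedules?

10

Early-start (Activity 3@1, Activity 5@1, Activity 2@2, Activity 4@1, Activity 1@3, Activity 6@3, Activity 7@3) gives peak 12: d1:12  d2:9  d3:10  d4:10  d5:5  d6:5.
Shift Activity 4→2, Activity 7→4.
Schedule Activity 3@1, Activity 5@1, Activity 2@2, Activity 4@2, Activity 1@3, Activity 6@3, Activity 7@4: d1:9  d2:9  d3:10  d4:10  d5:8  d6:5 — peak 10.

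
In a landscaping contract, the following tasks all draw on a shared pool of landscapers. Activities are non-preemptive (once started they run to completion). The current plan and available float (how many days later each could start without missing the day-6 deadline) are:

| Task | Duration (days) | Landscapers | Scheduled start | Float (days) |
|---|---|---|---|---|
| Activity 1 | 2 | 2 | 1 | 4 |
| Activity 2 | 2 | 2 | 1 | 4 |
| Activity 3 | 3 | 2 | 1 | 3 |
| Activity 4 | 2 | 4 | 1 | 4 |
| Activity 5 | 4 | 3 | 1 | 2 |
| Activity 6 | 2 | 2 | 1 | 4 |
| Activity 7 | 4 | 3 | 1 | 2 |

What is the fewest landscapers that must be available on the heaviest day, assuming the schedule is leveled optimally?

9

Early-start (Activity 1@1, Activity 2@1, Activity 3@1, Activity 4@1, Activity 5@1, Activity 6@1, Activity 7@1) gives peak 18: d1:18  d2:18  d3:8  d4:6  d5:0  d6:0.
Shift Activity 4→5, Activity 6→4, Activity 7→3.
Schedule Activity 1@1, Activity 2@1, Activity 3@1, Activity 4@5, Activity 5@1, Activity 6@4, Activity 7@3: d1:9  d2:9  d3:8  d4:8  d5:9  d6:7 — peak 9.
Total landscaper-days = 50 over 6 days ⇒ peak ≥ ⌈50/6⌉ = 9, so 9 is optimal.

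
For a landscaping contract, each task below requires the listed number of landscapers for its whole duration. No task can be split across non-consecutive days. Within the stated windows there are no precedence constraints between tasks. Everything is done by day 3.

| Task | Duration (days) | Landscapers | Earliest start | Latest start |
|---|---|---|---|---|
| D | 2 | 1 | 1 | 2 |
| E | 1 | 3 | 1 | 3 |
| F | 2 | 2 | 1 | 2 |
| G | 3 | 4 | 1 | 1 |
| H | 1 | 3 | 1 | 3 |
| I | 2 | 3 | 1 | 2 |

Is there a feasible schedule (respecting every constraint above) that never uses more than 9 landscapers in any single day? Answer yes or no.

Total landscaper-days = 30; over 3 days the average is 30/3 > 9, so some day must exceed 9.

no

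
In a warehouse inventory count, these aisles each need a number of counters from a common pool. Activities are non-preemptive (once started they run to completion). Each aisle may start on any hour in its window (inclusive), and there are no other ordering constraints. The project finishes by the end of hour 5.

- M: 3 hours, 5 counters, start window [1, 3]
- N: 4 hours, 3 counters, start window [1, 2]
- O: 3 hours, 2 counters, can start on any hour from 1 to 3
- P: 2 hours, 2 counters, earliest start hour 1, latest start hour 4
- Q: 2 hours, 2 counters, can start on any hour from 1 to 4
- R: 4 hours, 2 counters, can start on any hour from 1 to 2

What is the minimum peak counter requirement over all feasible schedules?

12

Early-start (M@1, N@1, O@1, P@1, Q@1, R@1) gives peak 16: h1:16  h2:16  h3:12  h4:5  h5:0.
Shift P→4, Q→4.
Schedule M@1, N@1, O@1, P@4, Q@4, R@1: h1:12  h2:12  h3:12  h4:9  h5:4 — peak 12.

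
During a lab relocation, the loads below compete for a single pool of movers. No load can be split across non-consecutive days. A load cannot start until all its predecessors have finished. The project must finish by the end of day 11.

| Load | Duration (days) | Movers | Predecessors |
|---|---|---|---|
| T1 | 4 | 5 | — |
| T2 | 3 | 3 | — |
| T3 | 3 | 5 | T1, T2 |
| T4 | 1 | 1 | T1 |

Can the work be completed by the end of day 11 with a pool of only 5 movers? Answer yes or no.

Schedule T1@1, T2@5, T3@8, T4@5: d1:5  d2:5  d3:5  d4:5  d5:4  d6:3  d7:3  d8:5  d9:5  d10:5  d11:0 — peak 5 ≤ 5.

yes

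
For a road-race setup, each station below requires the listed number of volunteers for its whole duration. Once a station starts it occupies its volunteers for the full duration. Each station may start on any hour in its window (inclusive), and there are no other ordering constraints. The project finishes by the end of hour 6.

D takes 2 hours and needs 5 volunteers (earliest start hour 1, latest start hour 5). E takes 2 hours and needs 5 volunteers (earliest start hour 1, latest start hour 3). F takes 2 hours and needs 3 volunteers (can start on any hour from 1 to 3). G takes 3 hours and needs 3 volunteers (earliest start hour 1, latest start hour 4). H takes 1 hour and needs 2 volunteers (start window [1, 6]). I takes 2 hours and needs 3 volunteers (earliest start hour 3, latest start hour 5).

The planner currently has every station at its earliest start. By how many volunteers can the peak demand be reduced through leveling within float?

10

Early-start peak: h1:18  h2:16  h3:6  h4:3  h5:0  h6:0 ⇒ 18.
Leveled (D@1, E@3, F@1, G@3, H@5, I@5): h1:8  h2:8  h3:8  h4:8  h5:8  h6:3 ⇒ 8.
Reduction 18 − 8 = 10.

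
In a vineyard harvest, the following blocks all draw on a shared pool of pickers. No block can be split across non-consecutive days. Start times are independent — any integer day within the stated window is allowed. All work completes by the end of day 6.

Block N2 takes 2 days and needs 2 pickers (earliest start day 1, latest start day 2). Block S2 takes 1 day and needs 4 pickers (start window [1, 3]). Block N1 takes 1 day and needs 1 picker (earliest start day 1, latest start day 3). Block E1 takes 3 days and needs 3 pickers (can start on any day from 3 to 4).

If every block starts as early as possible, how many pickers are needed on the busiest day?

Early-start schedule: Block N2@1, Block S2@1, Block N1@1, Block E1@3.
Load per day: day 1: 7, day 2: 2, day 3: 3, day 4: 3, day 5: 3, day 6: 0.
Peak is 7.

7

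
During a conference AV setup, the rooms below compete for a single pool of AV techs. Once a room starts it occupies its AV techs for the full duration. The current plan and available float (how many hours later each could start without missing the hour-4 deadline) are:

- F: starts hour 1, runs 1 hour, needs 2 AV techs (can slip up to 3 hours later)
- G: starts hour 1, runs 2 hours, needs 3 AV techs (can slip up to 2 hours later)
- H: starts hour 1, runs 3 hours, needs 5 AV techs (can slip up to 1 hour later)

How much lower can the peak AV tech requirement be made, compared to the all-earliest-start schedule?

Early-start peak: h1:10  h2:8  h3:5  h4:0 ⇒ 10.
Leveled (F@1, G@1, H@2): h1:5  h2:8  h3:5  h4:5 ⇒ 8.
Reduction 10 − 8 = 2.

2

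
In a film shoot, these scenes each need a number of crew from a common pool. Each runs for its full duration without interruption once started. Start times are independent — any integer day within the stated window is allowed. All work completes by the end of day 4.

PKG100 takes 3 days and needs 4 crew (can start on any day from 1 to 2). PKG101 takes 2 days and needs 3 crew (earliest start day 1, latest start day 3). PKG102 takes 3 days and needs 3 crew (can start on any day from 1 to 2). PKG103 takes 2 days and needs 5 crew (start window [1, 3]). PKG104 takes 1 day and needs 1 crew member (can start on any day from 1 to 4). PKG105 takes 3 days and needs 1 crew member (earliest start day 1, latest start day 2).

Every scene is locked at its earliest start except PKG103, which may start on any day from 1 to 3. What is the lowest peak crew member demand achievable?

13

PKG103@1: d1:17  d2:16  d3:8  d4:0 → peak 17
PKG103@2: d1:12  d2:16  d3:13  d4:0 → peak 16
PKG103@3: d1:12  d2:11  d3:13  d4:5 → peak 13
Best is PKG103@3, peak 13.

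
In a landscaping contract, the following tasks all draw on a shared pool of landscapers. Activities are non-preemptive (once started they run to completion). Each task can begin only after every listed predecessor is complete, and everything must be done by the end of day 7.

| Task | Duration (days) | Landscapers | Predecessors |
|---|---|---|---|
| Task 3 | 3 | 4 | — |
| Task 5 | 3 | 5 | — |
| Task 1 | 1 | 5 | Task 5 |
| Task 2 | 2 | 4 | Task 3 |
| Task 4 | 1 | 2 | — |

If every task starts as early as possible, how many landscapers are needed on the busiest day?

Early-start schedule: Task 3@1, Task 5@1, Task 1@4, Task 2@4, Task 4@1.
Load per day: day 1: 11, day 2: 9, day 3: 9, day 4: 9, day 5: 4, day 6: 0, day 7: 0.
Peak is 11.

11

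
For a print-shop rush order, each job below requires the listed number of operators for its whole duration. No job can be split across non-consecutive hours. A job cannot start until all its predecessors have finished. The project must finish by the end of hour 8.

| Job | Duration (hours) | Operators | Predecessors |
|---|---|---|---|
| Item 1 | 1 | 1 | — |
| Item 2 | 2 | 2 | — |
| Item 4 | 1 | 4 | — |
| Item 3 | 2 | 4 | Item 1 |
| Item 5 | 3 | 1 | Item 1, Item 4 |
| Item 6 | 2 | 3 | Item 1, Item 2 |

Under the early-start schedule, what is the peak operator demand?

8

Early-start schedule: Item 1@1, Item 2@1, Item 4@1, Item 3@2, Item 5@2, Item 6@3.
Load per hour: hour 1: 7, hour 2: 7, hour 3: 8, hour 4: 4, hour 5: 0, hour 6: 0, hour 7: 0, hour 8: 0.
Peak is 8.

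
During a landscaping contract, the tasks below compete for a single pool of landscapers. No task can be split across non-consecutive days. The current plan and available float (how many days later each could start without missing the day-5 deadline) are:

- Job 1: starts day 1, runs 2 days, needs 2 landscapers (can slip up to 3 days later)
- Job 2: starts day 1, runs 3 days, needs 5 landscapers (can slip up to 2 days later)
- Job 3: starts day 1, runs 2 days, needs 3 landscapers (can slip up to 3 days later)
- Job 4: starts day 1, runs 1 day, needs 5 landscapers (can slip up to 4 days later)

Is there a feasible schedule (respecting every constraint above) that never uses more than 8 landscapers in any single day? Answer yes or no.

Schedule Job 1@1, Job 2@1, Job 3@3, Job 4@4: d1:7  d2:7  d3:8  d4:8  d5:0 — peak 8 ≤ 8.

yes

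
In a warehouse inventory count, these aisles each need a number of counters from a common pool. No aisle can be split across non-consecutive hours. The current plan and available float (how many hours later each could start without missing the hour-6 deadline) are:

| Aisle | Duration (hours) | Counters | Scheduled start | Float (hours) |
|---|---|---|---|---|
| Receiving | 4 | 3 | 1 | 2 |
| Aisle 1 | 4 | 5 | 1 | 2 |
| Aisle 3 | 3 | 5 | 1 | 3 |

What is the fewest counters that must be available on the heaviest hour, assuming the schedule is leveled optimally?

13

Schedule Receiving@1, Aisle 1@1, Aisle 3@1: h1:13  h2:13  h3:13  h4:8  h5:0  h6:0 — peak 13.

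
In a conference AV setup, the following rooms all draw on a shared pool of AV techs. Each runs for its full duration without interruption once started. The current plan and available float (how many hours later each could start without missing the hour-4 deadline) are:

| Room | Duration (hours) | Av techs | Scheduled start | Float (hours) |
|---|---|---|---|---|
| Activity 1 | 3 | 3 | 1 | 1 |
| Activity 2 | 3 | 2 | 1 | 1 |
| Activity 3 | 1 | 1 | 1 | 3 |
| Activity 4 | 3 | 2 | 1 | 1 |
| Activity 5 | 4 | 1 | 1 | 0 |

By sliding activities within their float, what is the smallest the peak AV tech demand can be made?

8

Early-start (Activity 1@1, Activity 2@1, Activity 3@1, Activity 4@1, Activity 5@1) gives peak 9: h1:9  h2:8  h3:8  h4:1.
Shift Activity 4→2.
Schedule Activity 1@1, Activity 2@1, Activity 3@1, Activity 4@2, Activity 5@1: h1:7  h2:8  h3:8  h4:3 — peak 8.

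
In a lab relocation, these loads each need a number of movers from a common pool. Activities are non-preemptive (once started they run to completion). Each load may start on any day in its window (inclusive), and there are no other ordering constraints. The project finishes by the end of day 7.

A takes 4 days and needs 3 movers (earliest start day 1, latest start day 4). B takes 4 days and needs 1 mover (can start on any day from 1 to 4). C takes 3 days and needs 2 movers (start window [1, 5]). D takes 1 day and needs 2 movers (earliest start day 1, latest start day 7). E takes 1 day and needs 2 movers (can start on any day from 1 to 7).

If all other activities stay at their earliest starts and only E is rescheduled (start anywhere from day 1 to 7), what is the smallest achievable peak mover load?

8

E@1: d1:10  d2:6  d3:6  d4:4  d5:0  d6:0  d7:0 → peak 10
E@2: d1:8  d2:8  d3:6  d4:4  d5:0  d6:0  d7:0 → peak 8
E@3: d1:8  d2:6  d3:8  d4:4  d5:0  d6:0  d7:0 → peak 8
E@4: d1:8  d2:6  d3:6  d4:6  d5:0  d6:0  d7:0 → peak 8
E@5: d1:8  d2:6  d3:6  d4:4  d5:2  d6:0  d7:0 → peak 8
E@6: d1:8  d2:6  d3:6  d4:4  d5:0  d6:2  d7:0 → peak 8
E@7: d1:8  d2:6  d3:6  d4:4  d5:0  d6:0  d7:2 → peak 8
Best is E@2, peak 8.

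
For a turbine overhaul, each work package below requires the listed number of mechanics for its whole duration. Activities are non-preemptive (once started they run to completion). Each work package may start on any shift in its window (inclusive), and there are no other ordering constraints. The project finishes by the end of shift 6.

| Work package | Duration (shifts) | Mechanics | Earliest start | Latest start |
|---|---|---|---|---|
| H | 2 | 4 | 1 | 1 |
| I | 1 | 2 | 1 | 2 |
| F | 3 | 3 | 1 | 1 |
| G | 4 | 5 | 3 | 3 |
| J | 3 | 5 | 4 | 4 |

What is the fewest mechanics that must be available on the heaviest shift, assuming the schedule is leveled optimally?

Schedule H@1, I@1, F@1, G@3, J@4: s1:9  s2:7  s3:8  s4:10  s5:10  s6:10 — peak 10.
No arrangement of the 2 feasible schedules does better.

10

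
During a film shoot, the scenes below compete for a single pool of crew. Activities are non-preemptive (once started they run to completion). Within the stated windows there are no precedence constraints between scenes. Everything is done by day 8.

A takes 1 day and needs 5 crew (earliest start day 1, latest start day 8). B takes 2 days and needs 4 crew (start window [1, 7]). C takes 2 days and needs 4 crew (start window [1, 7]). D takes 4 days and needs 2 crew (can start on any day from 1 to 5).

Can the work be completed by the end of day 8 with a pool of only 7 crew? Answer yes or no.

Schedule A@1, B@2, C@4, D@2: d1:5  d2:6  d3:6  d4:6  d5:6  d6:0  d7:0  d8:0 — peak 6 ≤ 7.

yes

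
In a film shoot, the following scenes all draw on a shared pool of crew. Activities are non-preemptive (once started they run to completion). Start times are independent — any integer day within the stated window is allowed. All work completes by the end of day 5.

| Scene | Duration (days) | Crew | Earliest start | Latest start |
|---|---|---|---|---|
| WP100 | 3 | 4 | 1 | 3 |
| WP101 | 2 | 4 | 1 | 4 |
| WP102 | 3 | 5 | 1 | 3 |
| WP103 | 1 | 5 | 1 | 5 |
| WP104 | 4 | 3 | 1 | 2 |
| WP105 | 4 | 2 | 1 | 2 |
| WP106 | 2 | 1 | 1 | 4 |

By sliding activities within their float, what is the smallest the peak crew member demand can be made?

Early-start (WP100@1, WP101@1, WP102@1, WP103@1, WP104@1, WP105@1, WP106@1) gives peak 24: d1:24  d2:19  d3:14  d4:5  d5:0.
Shift WP102→3, WP104→2, WP105→2.
Schedule WP100@1, WP101@1, WP102@3, WP103@1, WP104@2, WP105@2, WP106@1: d1:14  d2:14  d3:14  d4:10  d5:10 — peak 14.

14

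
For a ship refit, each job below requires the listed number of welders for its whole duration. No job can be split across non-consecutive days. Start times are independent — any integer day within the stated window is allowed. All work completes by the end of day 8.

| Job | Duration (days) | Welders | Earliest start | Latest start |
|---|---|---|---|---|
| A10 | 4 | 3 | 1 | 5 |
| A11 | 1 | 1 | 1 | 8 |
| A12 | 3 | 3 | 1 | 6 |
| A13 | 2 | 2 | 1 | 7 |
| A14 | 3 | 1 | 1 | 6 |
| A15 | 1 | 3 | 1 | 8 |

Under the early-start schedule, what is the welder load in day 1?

13

At early start, day 1 has: A10, A11, A12, A13, A14, A15.
Demand: 3 + 1 + 3 + 2 + 1 + 3 = 13.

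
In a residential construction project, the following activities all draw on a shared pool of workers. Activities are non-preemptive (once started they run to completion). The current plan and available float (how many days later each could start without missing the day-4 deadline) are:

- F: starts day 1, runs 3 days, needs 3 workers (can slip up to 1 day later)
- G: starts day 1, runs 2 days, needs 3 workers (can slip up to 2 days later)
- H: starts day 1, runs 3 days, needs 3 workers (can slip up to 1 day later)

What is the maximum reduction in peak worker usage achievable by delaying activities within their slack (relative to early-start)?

Early-start peak: d1:9  d2:9  d3:6  d4:0 ⇒ 9.
Leveled (F@1, G@1, H@1): d1:9  d2:9  d3:6  d4:0 ⇒ 9.
Reduction 9 − 9 = 0.

0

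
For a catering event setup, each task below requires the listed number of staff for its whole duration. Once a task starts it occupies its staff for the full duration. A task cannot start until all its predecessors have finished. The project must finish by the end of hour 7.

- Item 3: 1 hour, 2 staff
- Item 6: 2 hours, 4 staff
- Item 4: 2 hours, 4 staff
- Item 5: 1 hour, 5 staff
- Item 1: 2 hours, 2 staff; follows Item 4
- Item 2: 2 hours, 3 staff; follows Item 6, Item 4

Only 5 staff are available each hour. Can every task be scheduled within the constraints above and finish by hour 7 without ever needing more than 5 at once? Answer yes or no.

no

The minimum achievable peak is 6; 5 < 6, so no feasible schedule stays within the cap.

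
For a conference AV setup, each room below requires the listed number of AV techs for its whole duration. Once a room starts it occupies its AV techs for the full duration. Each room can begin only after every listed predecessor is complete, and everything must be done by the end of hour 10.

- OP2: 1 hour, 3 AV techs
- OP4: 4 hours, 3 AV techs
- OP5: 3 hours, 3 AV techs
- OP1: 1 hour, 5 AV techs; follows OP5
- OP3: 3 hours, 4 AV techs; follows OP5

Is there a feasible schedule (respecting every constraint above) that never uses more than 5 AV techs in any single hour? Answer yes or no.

no

The minimum achievable peak is 6; 5 < 6, so no feasible schedule stays within the cap.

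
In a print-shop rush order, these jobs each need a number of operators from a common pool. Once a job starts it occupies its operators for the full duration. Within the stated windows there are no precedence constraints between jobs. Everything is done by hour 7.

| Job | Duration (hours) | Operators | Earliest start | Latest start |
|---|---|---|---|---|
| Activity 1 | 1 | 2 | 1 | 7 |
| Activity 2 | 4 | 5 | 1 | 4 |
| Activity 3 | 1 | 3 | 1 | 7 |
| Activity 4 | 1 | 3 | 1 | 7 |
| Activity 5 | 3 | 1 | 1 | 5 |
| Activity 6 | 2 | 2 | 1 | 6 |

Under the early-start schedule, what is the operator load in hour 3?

At early start, hour 3 has: Activity 2, Activity 5.
Demand: 5 + 1 = 6.

6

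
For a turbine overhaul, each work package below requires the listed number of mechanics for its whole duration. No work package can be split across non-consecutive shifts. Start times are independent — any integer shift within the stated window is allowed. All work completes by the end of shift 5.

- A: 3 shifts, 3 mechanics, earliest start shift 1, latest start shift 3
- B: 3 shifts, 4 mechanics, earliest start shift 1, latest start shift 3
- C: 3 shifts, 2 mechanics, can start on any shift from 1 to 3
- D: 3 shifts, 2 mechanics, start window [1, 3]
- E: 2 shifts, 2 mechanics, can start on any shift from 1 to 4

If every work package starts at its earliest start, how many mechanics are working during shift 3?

11

At early start, shift 3 has: A, B, C, D.
Demand: 3 + 4 + 2 + 2 = 11.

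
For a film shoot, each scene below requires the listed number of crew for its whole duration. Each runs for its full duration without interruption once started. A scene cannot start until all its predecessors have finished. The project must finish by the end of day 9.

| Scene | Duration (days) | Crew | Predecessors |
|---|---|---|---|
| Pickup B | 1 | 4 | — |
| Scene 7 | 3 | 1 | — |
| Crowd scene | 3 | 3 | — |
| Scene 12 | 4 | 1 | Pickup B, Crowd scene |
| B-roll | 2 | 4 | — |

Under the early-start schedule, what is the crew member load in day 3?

4

At early start, day 3 has: Scene 7, Crowd scene.
Demand: 1 + 3 = 4.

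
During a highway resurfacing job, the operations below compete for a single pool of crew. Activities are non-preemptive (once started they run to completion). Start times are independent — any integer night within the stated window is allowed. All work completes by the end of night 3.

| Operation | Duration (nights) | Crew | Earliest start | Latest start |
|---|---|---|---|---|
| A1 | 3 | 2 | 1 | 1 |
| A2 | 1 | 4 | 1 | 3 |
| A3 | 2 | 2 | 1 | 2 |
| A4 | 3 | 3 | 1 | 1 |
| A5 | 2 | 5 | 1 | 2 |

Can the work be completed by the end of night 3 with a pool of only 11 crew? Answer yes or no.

no

The minimum achievable peak is 12; 11 < 12, so no feasible schedule stays within the cap.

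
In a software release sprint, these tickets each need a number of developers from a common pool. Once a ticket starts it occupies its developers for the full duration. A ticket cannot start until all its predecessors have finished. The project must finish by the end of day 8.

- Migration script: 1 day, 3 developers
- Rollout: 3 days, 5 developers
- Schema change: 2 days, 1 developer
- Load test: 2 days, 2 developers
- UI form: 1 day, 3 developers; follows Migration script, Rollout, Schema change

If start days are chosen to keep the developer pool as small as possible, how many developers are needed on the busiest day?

Early-start (Migration script@1, Rollout@1, Schema change@1, Load test@1, UI form@4) gives peak 11: d1:11  d2:8  d3:5  d4:3  d5:0  d6:0  d7:0  d8:0.
Shift Rollout→2, Schema change→5, Load test→5, UI form→7.
Schedule Migration script@1, Rollout@2, Schema change@5, Load test@5, UI form@7: d1:3  d2:5  d3:5  d4:5  d5:3  d6:3  d7:3  d8:0 — peak 5.

5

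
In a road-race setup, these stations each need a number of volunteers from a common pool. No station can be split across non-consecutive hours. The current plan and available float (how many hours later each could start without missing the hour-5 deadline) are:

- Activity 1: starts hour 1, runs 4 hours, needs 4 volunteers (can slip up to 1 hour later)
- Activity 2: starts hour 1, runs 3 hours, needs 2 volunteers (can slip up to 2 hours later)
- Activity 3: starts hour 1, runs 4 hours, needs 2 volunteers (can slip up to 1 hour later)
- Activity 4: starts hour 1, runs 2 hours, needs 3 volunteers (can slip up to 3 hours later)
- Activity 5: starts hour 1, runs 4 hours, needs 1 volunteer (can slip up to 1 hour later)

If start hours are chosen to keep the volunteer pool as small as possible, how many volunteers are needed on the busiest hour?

10

Early-start (Activity 1@1, Activity 2@1, Activity 3@1, Activity 4@1, Activity 5@1) gives peak 12: h1:12  h2:12  h3:9  h4:7  h5:0.
Shift Activity 4→4.
Schedule Activity 1@1, Activity 2@1, Activity 3@1, Activity 4@4, Activity 5@1: h1:9  h2:9  h3:9  h4:10  h5:3 — peak 10.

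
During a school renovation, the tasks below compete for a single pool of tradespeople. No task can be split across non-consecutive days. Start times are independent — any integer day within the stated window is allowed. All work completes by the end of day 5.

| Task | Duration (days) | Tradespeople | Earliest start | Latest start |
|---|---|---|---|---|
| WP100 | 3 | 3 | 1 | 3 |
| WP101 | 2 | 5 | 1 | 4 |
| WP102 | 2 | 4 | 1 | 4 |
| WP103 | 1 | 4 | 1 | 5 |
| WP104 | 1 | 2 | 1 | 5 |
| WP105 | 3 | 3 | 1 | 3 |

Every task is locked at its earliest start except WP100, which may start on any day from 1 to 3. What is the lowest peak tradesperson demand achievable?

WP100@1: d1:21  d2:15  d3:6  d4:0  d5:0 → peak 21
WP100@2: d1:18  d2:15  d3:6  d4:3  d5:0 → peak 18
WP100@3: d1:18  d2:12  d3:6  d4:3  d5:3 → peak 18
Best is WP100@2, peak 18.

18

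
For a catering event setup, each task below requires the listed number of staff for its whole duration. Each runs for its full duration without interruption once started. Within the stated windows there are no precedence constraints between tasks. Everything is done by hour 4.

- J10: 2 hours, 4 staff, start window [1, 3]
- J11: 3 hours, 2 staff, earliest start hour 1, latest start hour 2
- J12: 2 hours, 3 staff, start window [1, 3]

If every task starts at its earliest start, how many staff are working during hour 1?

9

At early start, hour 1 has: J10, J11, J12.
Demand: 4 + 2 + 3 = 9.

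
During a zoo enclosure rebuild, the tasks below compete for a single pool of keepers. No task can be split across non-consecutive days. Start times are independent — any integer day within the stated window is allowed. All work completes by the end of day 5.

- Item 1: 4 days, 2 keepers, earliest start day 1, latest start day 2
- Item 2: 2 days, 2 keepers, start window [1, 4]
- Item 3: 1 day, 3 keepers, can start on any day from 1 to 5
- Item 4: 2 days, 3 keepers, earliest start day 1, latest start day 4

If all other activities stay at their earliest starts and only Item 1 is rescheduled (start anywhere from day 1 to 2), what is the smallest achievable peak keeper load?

8

Item 1@1: d1:10  d2:7  d3:2  d4:2  d5:0 → peak 10
Item 1@2: d1:8  d2:7  d3:2  d4:2  d5:2 → peak 8
Best is Item 1@2, peak 8.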